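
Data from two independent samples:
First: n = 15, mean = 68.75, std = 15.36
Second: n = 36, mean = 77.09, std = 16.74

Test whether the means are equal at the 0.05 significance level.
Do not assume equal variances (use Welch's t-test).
Welch's two-sample t-test:
H₀: μ₁ = μ₂
H₁: μ₁ ≠ μ₂
s₁²/n₁ = 15.36²/15 = 15.7286,  s₂²/n₂ = 16.74²/36 = 7.7841
SE = √(s₁²/n₁ + s₂²/n₂) = √(15.7286 + 7.7841) = 4.8490
df (Welch-Satterthwaite) = (s₁²/n₁ + s₂²/n₂)² / [(s₁²/n₁)²/(n₁-1) + (s₂²/n₂)²/(n₂-1)] ≈ 28.49
t = (x̄₁ - x̄₂) / SE = (68.75 - 77.09) / 4.8490 = -8.34 / 4.8490 = -1.720
p-value = 0.0963

Since p-value > α = 0.05, we fail to reject H₀.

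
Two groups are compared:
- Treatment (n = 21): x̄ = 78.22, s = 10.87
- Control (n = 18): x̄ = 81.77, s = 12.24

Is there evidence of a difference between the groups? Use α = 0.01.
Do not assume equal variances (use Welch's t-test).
Welch's two-sample t-test:
H₀: μ₁ = μ₂
H₁: μ₁ ≠ μ₂
s₁²/n₁ = 10.87²/21 = 5.6265,  s₂²/n₂ = 12.24²/18 = 8.3232
SE = √(s₁²/n₁ + s₂²/n₂) = √(5.6265 + 8.3232) = 3.7349
df (Welch-Satterthwaite) = (s₁²/n₁ + s₂²/n₂)² / [(s₁²/n₁)²/(n₁-1) + (s₂²/n₂)²/(n₂-1)] ≈ 34.39
t = (x̄₁ - x̄₂) / SE = (78.22 - 81.77) / 3.7349 = -3.55 / 3.7349 = -0.950
p-value = 0.3485

Since p-value > α = 0.01, we fail to reject H₀.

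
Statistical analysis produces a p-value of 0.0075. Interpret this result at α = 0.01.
Since p = 0.0075 < α = 0.01, reject H₀.
There is sufficient evidence to reject the null hypothesis; the result is statistically significant at the 0.01 level.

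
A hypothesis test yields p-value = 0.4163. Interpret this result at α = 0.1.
Since p = 0.4163 > α = 0.1, fail to reject H₀.
There is insufficient evidence to reject the null hypothesis; the result is not statistically significant at the 0.1 level.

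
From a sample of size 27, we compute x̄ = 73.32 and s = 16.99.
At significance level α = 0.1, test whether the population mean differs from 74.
One-sample t-test:
H₀: μ = 74
H₁: μ ≠ 74
df = n - 1 = 26
t = (x̄ - μ₀) / (s/√n) = (73.32 - 74) / (16.99/√27) = -0.208
p-value = 0.8369

Since p-value > α = 0.1, we fail to reject H₀.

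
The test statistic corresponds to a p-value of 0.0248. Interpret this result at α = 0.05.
Since p = 0.0248 < α = 0.05, reject H₀.
There is sufficient evidence to reject the null hypothesis; the result is statistically significant at the 0.05 level.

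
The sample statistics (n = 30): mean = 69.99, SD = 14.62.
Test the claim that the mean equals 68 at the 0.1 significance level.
One-sample t-test:
H₀: μ = 68
H₁: μ ≠ 68
df = n - 1 = 29
t = (x̄ - μ₀) / (s/√n) = (69.99 - 68) / (14.62/√30) = 0.746
p-value = 0.4620

Since p-value > α = 0.1, we fail to reject H₀.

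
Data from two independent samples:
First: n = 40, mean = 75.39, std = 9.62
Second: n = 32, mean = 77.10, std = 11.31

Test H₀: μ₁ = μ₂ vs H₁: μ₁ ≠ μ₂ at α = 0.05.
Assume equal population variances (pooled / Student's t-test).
Student's two-sample t-test (equal variances):
H₀: μ₁ = μ₂
H₁: μ₁ ≠ μ₂
df = n₁ + n₂ - 2 = 70
Pooled variance s_p² = [(n₁-1)s₁² + (n₂-1)s₂²] / (n₁ + n₂ - 2) = [(39)(9.62²) + (31)(11.31²)] / 70 = 108.2090
SE = √(s_p²(1/n₁ + 1/n₂)) = √(108.2090 × (1/40 + 1/32)) = 2.4671
t = (x̄₁ - x̄₂) / SE = (75.39 - 77.10) / 2.4671 = -1.71 / 2.4671 = -0.693
p-value = 0.4905

Since p-value > α = 0.05, we fail to reject H₀.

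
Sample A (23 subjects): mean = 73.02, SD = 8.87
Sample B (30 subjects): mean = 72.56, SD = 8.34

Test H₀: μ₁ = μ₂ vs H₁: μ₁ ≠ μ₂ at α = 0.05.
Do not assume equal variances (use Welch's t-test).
Welch's two-sample t-test:
H₀: μ₁ = μ₂
H₁: μ₁ ≠ μ₂
s₁²/n₁ = 8.87²/23 = 3.4207,  s₂²/n₂ = 8.34²/30 = 2.3185
SE = √(s₁²/n₁ + s₂²/n₂) = √(3.4207 + 2.3185) = 2.3957
df (Welch-Satterthwaite) = (s₁²/n₁ + s₂²/n₂)² / [(s₁²/n₁)²/(n₁-1) + (s₂²/n₂)²/(n₂-1)] ≈ 45.92
t = (x̄₁ - x̄₂) / SE = (73.02 - 72.56) / 2.3957 = 0.46 / 2.3957 = 0.192
p-value = 0.8486

Since p-value > α = 0.05, we fail to reject H₀.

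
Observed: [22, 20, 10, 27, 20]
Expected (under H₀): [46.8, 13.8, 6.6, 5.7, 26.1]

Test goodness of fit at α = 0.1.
Chi-square goodness of fit test:
H₀: observed counts match expected distribution
H₁: observed counts differ from expected distribution
df = k - 1 = 4
χ² = Σ(O - E)²/E
   = (22 - 46.8)²/46.8 + (20 - 13.8)²/13.8 + (10 - 6.6)²/6.6 + (27 - 5.7)²/5.7 + (20 - 26.1)²/26.1
   = 13.142 + 2.786 + 1.752 + 79.595 + 1.426
   = 98.70
p-value < 0.0001

Since p-value < α = 0.1, we reject H₀.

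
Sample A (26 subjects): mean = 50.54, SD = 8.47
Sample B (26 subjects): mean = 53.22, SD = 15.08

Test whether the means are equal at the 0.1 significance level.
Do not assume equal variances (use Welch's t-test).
Welch's two-sample t-test:
H₀: μ₁ = μ₂
H₁: μ₁ ≠ μ₂
s₁²/n₁ = 8.47²/26 = 2.7593,  s₂²/n₂ = 15.08²/26 = 8.7464
SE = √(s₁²/n₁ + s₂²/n₂) = √(2.7593 + 8.7464) = 3.3920
df (Welch-Satterthwaite) = (s₁²/n₁ + s₂²/n₂)² / [(s₁²/n₁)²/(n₁-1) + (s₂²/n₂)²/(n₂-1)] ≈ 39.35
t = (x̄₁ - x̄₂) / SE = (50.54 - 53.22) / 3.3920 = -2.68 / 3.3920 = -0.790
p-value = 0.4342

Since p-value > α = 0.1, we fail to reject H₀.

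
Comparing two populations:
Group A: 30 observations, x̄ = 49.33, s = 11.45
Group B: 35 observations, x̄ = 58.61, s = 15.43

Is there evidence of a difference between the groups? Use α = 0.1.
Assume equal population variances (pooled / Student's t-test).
Student's two-sample t-test (equal variances):
H₀: μ₁ = μ₂
H₁: μ₁ ≠ μ₂
df = n₁ + n₂ - 2 = 63
Pooled variance s_p² = [(n₁-1)s₁² + (n₂-1)s₂²] / (n₁ + n₂ - 2) = [(29)(11.45²) + (34)(15.43²)] / 63 = 188.8390
SE = √(s_p²(1/n₁ + 1/n₂)) = √(188.8390 × (1/30 + 1/35)) = 3.4191
t = (x̄₁ - x̄₂) / SE = (49.33 - 58.61) / 3.4191 = -9.28 / 3.4191 = -2.714
p-value = 0.0086

Since p-value < α = 0.1, we reject H₀.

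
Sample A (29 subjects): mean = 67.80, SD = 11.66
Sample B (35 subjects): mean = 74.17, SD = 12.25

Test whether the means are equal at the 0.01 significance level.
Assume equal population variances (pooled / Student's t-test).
Student's two-sample t-test (equal variances):
H₀: μ₁ = μ₂
H₁: μ₁ ≠ μ₂
df = n₁ + n₂ - 2 = 62
Pooled variance s_p² = [(n₁-1)s₁² + (n₂-1)s₂²] / (n₁ + n₂ - 2) = [(28)(11.66²) + (34)(12.25²)] / 62 = 143.6916
SE = √(s_p²(1/n₁ + 1/n₂)) = √(143.6916 × (1/29 + 1/35)) = 3.0100
t = (x̄₁ - x̄₂) / SE = (67.80 - 74.17) / 3.0100 = -6.37 / 3.0100 = -2.116
p-value = 0.0383

Since p-value > α = 0.01, we fail to reject H₀.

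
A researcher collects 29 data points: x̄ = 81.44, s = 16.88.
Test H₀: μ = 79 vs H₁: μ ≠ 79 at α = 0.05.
One-sample t-test:
H₀: μ = 79
H₁: μ ≠ 79
df = n - 1 = 28
t = (x̄ - μ₀) / (s/√n) = (81.44 - 79) / (16.88/√29) = 0.778
p-value = 0.4428

Since p-value > α = 0.05, we fail to reject H₀.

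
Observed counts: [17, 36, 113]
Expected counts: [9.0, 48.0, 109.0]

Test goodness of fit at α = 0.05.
Chi-square goodness of fit test:
H₀: observed counts match expected distribution
H₁: observed counts differ from expected distribution
df = k - 1 = 2
χ² = Σ(O - E)²/E
   = (17 - 9.0)²/9.0 + (36 - 48.0)²/48.0 + (113 - 109.0)²/109.0
   = 7.111 + 3.000 + 0.147
   = 10.26
p-value = 0.0059

Since p-value < α = 0.05, we reject H₀.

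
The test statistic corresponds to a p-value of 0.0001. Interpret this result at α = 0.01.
Since p = 0.0001 < α = 0.01, reject H₀.
There is sufficient evidence to reject the null hypothesis; the result is statistically significant at the 0.01 level.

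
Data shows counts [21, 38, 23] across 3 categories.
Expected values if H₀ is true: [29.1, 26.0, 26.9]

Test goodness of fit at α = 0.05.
Chi-square goodness of fit test:
H₀: observed counts match expected distribution
H₁: observed counts differ from expected distribution
df = k - 1 = 2
χ² = Σ(O - E)²/E
   = (21 - 29.1)²/29.1 + (38 - 26.0)²/26.0 + (23 - 26.9)²/26.9
   = 2.255 + 5.538 + 0.565
   = 8.36
p-value = 0.0153

Since p-value < α = 0.05, we reject H₀.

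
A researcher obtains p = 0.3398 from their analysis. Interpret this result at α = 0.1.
Since p = 0.3398 > α = 0.1, fail to reject H₀.
There is insufficient evidence to reject the null hypothesis; the result is not statistically significant at the 0.1 level.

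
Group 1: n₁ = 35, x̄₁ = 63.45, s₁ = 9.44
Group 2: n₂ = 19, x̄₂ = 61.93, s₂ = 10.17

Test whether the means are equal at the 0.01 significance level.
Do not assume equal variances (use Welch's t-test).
Welch's two-sample t-test:
H₀: μ₁ = μ₂
H₁: μ₁ ≠ μ₂
s₁²/n₁ = 9.44²/35 = 2.5461,  s₂²/n₂ = 10.17²/19 = 5.4436
SE = √(s₁²/n₁ + s₂²/n₂) = √(2.5461 + 5.4436) = 2.8266
df (Welch-Satterthwaite) = (s₁²/n₁ + s₂²/n₂)² / [(s₁²/n₁)²/(n₁-1) + (s₂²/n₂)²/(n₂-1)] ≈ 34.75
t = (x̄₁ - x̄₂) / SE = (63.45 - 61.93) / 2.8266 = 1.52 / 2.8266 = 0.538
p-value = 0.5942

Since p-value > α = 0.01, we fail to reject H₀.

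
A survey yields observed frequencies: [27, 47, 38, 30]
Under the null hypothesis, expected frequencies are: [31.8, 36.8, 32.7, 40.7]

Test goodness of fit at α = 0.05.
Chi-square goodness of fit test:
H₀: observed counts match expected distribution
H₁: observed counts differ from expected distribution
df = k - 1 = 3
χ² = Σ(O - E)²/E
   = (27 - 31.8)²/31.8 + (47 - 36.8)²/36.8 + (38 - 32.7)²/32.7 + (30 - 40.7)²/40.7
   = 0.725 + 2.827 + 0.859 + 2.813
   = 7.22
p-value = 0.0651

Since p-value > α = 0.05, we fail to reject H₀.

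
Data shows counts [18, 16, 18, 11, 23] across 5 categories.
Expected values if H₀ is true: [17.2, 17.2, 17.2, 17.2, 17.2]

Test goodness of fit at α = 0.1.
Chi-square goodness of fit test:
H₀: observed counts match expected distribution
H₁: observed counts differ from expected distribution
df = k - 1 = 4
χ² = Σ(O - E)²/E
   = (18 - 17.2)²/17.2 + (16 - 17.2)²/17.2 + (18 - 17.2)²/17.2 + (11 - 17.2)²/17.2 + (23 - 17.2)²/17.2
   = 0.037 + 0.084 + 0.037 + 2.235 + 1.956
   = 4.35
p-value = 0.3608

Since p-value > α = 0.1, we fail to reject H₀.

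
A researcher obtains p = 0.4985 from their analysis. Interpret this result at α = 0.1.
Since p = 0.4985 > α = 0.1, fail to reject H₀.
There is insufficient evidence to reject the null hypothesis; the result is not statistically significant at the 0.1 level.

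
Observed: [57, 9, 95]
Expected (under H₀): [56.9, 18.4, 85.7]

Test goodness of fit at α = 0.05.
Chi-square goodness of fit test:
H₀: observed counts match expected distribution
H₁: observed counts differ from expected distribution
df = k - 1 = 2
χ² = Σ(O - E)²/E
   = (57 - 56.9)²/56.9 + (9 - 18.4)²/18.4 + (95 - 85.7)²/85.7
   = 0.000 + 4.802 + 1.009
   = 5.81
p-value = 0.0547

Since p-value > α = 0.05, we fail to reject H₀.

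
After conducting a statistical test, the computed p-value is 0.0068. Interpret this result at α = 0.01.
Since p = 0.0068 < α = 0.01, reject H₀.
There is sufficient evidence to reject the null hypothesis; the result is statistically significant at the 0.01 level.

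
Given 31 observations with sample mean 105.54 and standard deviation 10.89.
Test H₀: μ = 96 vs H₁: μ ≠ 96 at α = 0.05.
One-sample t-test:
H₀: μ = 96
H₁: μ ≠ 96
df = n - 1 = 30
t = (x̄ - μ₀) / (s/√n) = (105.54 - 96) / (10.89/√31) = 4.878
p-value < 0.0001

Since p-value < α = 0.05, we reject H₀.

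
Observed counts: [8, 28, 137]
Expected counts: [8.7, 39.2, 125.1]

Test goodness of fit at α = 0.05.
Chi-square goodness of fit test:
H₀: observed counts match expected distribution
H₁: observed counts differ from expected distribution
df = k - 1 = 2
χ² = Σ(O - E)²/E
   = (8 - 8.7)²/8.7 + (28 - 39.2)²/39.2 + (137 - 125.1)²/125.1
   = 0.056 + 3.200 + 1.132
   = 4.39
p-value = 0.1115

Since p-value > α = 0.05, we fail to reject H₀.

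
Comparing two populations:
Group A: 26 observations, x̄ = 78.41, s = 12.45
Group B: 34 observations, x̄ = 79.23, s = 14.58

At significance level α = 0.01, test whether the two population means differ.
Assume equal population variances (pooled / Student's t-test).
Student's two-sample t-test (equal variances):
H₀: μ₁ = μ₂
H₁: μ₁ ≠ μ₂
df = n₁ + n₂ - 2 = 58
Pooled variance s_p² = [(n₁-1)s₁² + (n₂-1)s₂²] / (n₁ + n₂ - 2) = [(25)(12.45²) + (33)(14.58²)] / 58 = 187.7601
SE = √(s_p²(1/n₁ + 1/n₂)) = √(187.7601 × (1/26 + 1/34)) = 3.5699
t = (x̄₁ - x̄₂) / SE = (78.41 - 79.23) / 3.5699 = -0.82 / 3.5699 = -0.230
p-value = 0.8191

Since p-value > α = 0.01, we fail to reject H₀.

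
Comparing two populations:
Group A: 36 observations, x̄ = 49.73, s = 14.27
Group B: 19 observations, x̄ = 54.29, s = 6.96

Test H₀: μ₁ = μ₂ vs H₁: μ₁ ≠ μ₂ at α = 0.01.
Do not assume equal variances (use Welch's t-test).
Welch's two-sample t-test:
H₀: μ₁ = μ₂
H₁: μ₁ ≠ μ₂
s₁²/n₁ = 14.27²/36 = 5.6565,  s₂²/n₂ = 6.96²/19 = 2.5496
SE = √(s₁²/n₁ + s₂²/n₂) = √(5.6565 + 2.5496) = 2.8646
df (Welch-Satterthwaite) = (s₁²/n₁ + s₂²/n₂)² / [(s₁²/n₁)²/(n₁-1) + (s₂²/n₂)²/(n₂-1)] ≈ 52.80
t = (x̄₁ - x̄₂) / SE = (49.73 - 54.29) / 2.8646 = -4.56 / 2.8646 = -1.592
p-value = 0.1174

Since p-value > α = 0.01, we fail to reject H₀.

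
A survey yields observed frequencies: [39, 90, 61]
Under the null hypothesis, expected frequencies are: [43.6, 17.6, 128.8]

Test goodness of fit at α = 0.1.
Chi-square goodness of fit test:
H₀: observed counts match expected distribution
H₁: observed counts differ from expected distribution
df = k - 1 = 2
χ² = Σ(O - E)²/E
   = (39 - 43.6)²/43.6 + (90 - 17.6)²/17.6 + (61 - 128.8)²/128.8
   = 0.485 + 297.827 + 35.690
   = 334.00
p-value < 0.0001

Since p-value < α = 0.1, we reject H₀.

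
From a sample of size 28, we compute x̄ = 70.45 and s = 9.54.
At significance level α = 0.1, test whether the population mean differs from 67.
One-sample t-test:
H₀: μ = 67
H₁: μ ≠ 67
df = n - 1 = 27
t = (x̄ - μ₀) / (s/√n) = (70.45 - 67) / (9.54/√28) = 1.914
p-value = 0.0663

Since p-value < α = 0.1, we reject H₀.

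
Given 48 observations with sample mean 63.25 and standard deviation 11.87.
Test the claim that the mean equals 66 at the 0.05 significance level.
One-sample t-test:
H₀: μ = 66
H₁: μ ≠ 66
df = n - 1 = 47
t = (x̄ - μ₀) / (s/√n) = (63.25 - 66) / (11.87/√48) = -1.605
p-value = 0.1152

Since p-value > α = 0.05, we fail to reject H₀.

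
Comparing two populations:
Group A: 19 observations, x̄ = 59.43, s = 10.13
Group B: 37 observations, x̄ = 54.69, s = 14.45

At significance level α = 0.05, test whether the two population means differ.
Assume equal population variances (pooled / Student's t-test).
Student's two-sample t-test (equal variances):
H₀: μ₁ = μ₂
H₁: μ₁ ≠ μ₂
df = n₁ + n₂ - 2 = 54
Pooled variance s_p² = [(n₁-1)s₁² + (n₂-1)s₂²] / (n₁ + n₂ - 2) = [(18)(10.13²) + (36)(14.45²)] / 54 = 173.4073
SE = √(s_p²(1/n₁ + 1/n₂)) = √(173.4073 × (1/19 + 1/37)) = 3.7166
t = (x̄₁ - x̄₂) / SE = (59.43 - 54.69) / 3.7166 = 4.74 / 3.7166 = 1.275
p-value = 0.2076

Since p-value > α = 0.05, we fail to reject H₀.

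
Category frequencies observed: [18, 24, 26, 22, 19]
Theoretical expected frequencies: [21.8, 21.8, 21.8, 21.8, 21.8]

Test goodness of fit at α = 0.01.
Chi-square goodness of fit test:
H₀: observed counts match expected distribution
H₁: observed counts differ from expected distribution
df = k - 1 = 4
χ² = Σ(O - E)²/E
   = (18 - 21.8)²/21.8 + (24 - 21.8)²/21.8 + (26 - 21.8)²/21.8 + (22 - 21.8)²/21.8 + (19 - 21.8)²/21.8
   = 0.662 + 0.222 + 0.809 + 0.002 + 0.360
   = 2.06
p-value = 0.7256

Since p-value > α = 0.01, we fail to reject H₀.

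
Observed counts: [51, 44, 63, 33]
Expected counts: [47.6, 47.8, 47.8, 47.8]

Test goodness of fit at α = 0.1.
Chi-square goodness of fit test:
H₀: observed counts match expected distribution
H₁: observed counts differ from expected distribution
df = k - 1 = 3
χ² = Σ(O - E)²/E
   = (51 - 47.6)²/47.6 + (44 - 47.8)²/47.8 + (63 - 47.8)²/47.8 + (33 - 47.8)²/47.8
   = 0.243 + 0.302 + 4.833 + 4.582
   = 9.96
p-value = 0.0189

Since p-value < α = 0.1, we reject H₀.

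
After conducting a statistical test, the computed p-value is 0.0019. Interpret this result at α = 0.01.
Since p = 0.0019 < α = 0.01, reject H₀.
There is sufficient evidence to reject the null hypothesis; the result is statistically significant at the 0.01 level.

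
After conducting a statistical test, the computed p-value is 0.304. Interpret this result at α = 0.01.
Since p = 0.304 > α = 0.01, fail to reject H₀.
There is insufficient evidence to reject the null hypothesis; the result is not statistically significant at the 0.01 level.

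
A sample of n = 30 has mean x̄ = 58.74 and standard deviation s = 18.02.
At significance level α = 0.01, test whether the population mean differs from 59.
One-sample t-test:
H₀: μ = 59
H₁: μ ≠ 59
df = n - 1 = 29
t = (x̄ - μ₀) / (s/√n) = (58.74 - 59) / (18.02/√30) = -0.079
p-value = 0.9376

Since p-value > α = 0.01, we fail to reject H₀.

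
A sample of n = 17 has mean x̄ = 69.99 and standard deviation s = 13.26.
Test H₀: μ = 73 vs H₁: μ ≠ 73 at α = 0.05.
One-sample t-test:
H₀: μ = 73
H₁: μ ≠ 73
df = n - 1 = 16
t = (x̄ - μ₀) / (s/√n) = (69.99 - 73) / (13.26/√17) = -0.936
p-value = 0.3632

Since p-value > α = 0.05, we fail to reject H₀.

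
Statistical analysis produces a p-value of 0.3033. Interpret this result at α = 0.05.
Since p = 0.3033 > α = 0.05, fail to reject H₀.
There is insufficient evidence to reject the null hypothesis; the result is not statistically significant at the 0.05 level.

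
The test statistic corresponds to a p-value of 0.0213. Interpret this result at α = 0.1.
Since p = 0.0213 < α = 0.1, reject H₀.
There is sufficient evidence to reject the null hypothesis; the result is statistically significant at the 0.1 level.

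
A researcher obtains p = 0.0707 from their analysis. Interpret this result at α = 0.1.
Since p = 0.0707 < α = 0.1, reject H₀.
There is sufficient evidence to reject the null hypothesis; the result is statistically significant at the 0.1 level.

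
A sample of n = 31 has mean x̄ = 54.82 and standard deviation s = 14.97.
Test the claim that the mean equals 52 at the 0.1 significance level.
One-sample t-test:
H₀: μ = 52
H₁: μ ≠ 52
df = n - 1 = 30
t = (x̄ - μ₀) / (s/√n) = (54.82 - 52) / (14.97/√31) = 1.049
p-value = 0.3026

Since p-value > α = 0.1, we fail to reject H₀.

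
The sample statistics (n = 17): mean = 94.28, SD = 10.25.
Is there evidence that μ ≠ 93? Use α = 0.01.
One-sample t-test:
H₀: μ = 93
H₁: μ ≠ 93
df = n - 1 = 16
t = (x̄ - μ₀) / (s/√n) = (94.28 - 93) / (10.25/√17) = 0.515
p-value = 0.6137

Since p-value > α = 0.01, we fail to reject H₀.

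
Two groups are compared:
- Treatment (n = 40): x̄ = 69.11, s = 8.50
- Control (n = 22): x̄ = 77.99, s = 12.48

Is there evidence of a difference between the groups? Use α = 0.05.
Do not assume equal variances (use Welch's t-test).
Welch's two-sample t-test:
H₀: μ₁ = μ₂
H₁: μ₁ ≠ μ₂
s₁²/n₁ = 8.50²/40 = 1.8062,  s₂²/n₂ = 12.48²/22 = 7.0796
SE = √(s₁²/n₁ + s₂²/n₂) = √(1.8062 + 7.0796) = 2.9809
df (Welch-Satterthwaite) = (s₁²/n₁ + s₂²/n₂)² / [(s₁²/n₁)²/(n₁-1) + (s₂²/n₂)²/(n₂-1)] ≈ 31.96
t = (x̄₁ - x̄₂) / SE = (69.11 - 77.99) / 2.9809 = -8.88 / 2.9809 = -2.979
p-value = 0.0055

Since p-value < α = 0.05, we reject H₀.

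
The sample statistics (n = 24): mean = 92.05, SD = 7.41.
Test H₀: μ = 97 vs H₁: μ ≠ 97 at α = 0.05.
One-sample t-test:
H₀: μ = 97
H₁: μ ≠ 97
df = n - 1 = 23
t = (x̄ - μ₀) / (s/√n) = (92.05 - 97) / (7.41/√24) = -3.273
p-value = 0.0033

Since p-value < α = 0.05, we reject H₀.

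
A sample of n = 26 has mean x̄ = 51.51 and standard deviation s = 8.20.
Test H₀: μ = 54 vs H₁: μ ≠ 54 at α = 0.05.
One-sample t-test:
H₀: μ = 54
H₁: μ ≠ 54
df = n - 1 = 25
t = (x̄ - μ₀) / (s/√n) = (51.51 - 54) / (8.20/√26) = -1.548
p-value = 0.1341

Since p-value > α = 0.05, we fail to reject H₀.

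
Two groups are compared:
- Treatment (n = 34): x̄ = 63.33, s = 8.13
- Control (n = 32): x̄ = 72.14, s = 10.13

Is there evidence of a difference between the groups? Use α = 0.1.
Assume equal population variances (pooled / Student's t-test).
Student's two-sample t-test (equal variances):
H₀: μ₁ = μ₂
H₁: μ₁ ≠ μ₂
df = n₁ + n₂ - 2 = 64
Pooled variance s_p² = [(n₁-1)s₁² + (n₂-1)s₂²] / (n₁ + n₂ - 2) = [(33)(8.13²) + (31)(10.13²)] / 64 = 83.7863
SE = √(s_p²(1/n₁ + 1/n₂)) = √(83.7863 × (1/34 + 1/32)) = 2.2545
t = (x̄₁ - x̄₂) / SE = (63.33 - 72.14) / 2.2545 = -8.81 / 2.2545 = -3.908
p-value = 0.0002

Since p-value < α = 0.1, we reject H₀.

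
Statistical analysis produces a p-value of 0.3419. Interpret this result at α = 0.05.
Since p = 0.3419 > α = 0.05, fail to reject H₀.
There is insufficient evidence to reject the null hypothesis; the result is not statistically significant at the 0.05 level.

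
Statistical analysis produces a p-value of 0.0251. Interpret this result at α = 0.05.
Since p = 0.0251 < α = 0.05, reject H₀.
There is sufficient evidence to reject the null hypothesis; the result is statistically significant at the 0.05 level.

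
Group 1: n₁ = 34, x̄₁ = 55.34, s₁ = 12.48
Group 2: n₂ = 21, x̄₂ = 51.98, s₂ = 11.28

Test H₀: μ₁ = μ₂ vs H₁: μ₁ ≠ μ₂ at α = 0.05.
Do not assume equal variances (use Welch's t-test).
Welch's two-sample t-test:
H₀: μ₁ = μ₂
H₁: μ₁ ≠ μ₂
s₁²/n₁ = 12.48²/34 = 4.5809,  s₂²/n₂ = 11.28²/21 = 6.0590
SE = √(s₁²/n₁ + s₂²/n₂) = √(4.5809 + 6.0590) = 3.2619
df (Welch-Satterthwaite) = (s₁²/n₁ + s₂²/n₂)² / [(s₁²/n₁)²/(n₁-1) + (s₂²/n₂)²/(n₂-1)] ≈ 45.81
t = (x̄₁ - x̄₂) / SE = (55.34 - 51.98) / 3.2619 = 3.36 / 3.2619 = 1.030
p-value = 0.3084

Since p-value > α = 0.05, we fail to reject H₀.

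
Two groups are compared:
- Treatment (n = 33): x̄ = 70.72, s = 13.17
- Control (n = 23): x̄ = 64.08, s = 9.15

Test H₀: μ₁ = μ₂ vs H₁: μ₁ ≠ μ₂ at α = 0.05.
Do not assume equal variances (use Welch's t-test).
Welch's two-sample t-test:
H₀: μ₁ = μ₂
H₁: μ₁ ≠ μ₂
s₁²/n₁ = 13.17²/33 = 5.2560,  s₂²/n₂ = 9.15²/23 = 3.6401
SE = √(s₁²/n₁ + s₂²/n₂) = √(5.2560 + 3.6401) = 2.9826
df (Welch-Satterthwaite) = (s₁²/n₁ + s₂²/n₂)² / [(s₁²/n₁)²/(n₁-1) + (s₂²/n₂)²/(n₂-1)] ≈ 54.00
t = (x̄₁ - x̄₂) / SE = (70.72 - 64.08) / 2.9826 = 6.64 / 2.9826 = 2.226
p-value = 0.0302

Since p-value < α = 0.05, we reject H₀.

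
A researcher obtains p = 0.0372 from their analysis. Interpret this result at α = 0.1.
Since p = 0.0372 < α = 0.1, reject H₀.
There is sufficient evidence to reject the null hypothesis; the result is statistically significant at the 0.1 level.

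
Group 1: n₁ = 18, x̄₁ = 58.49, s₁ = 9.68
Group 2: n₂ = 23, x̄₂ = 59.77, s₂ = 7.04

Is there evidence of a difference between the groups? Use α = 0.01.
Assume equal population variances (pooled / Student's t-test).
Student's two-sample t-test (equal variances):
H₀: μ₁ = μ₂
H₁: μ₁ ≠ μ₂
df = n₁ + n₂ - 2 = 39
Pooled variance s_p² = [(n₁-1)s₁² + (n₂-1)s₂²] / (n₁ + n₂ - 2) = [(17)(9.68²) + (22)(7.04²)] / 39 = 68.8025
SE = √(s_p²(1/n₁ + 1/n₂)) = √(68.8025 × (1/18 + 1/23)) = 2.6103
t = (x̄₁ - x̄₂) / SE = (58.49 - 59.77) / 2.6103 = -1.28 / 2.6103 = -0.490
p-value = 0.6266

Since p-value > α = 0.01, we fail to reject H₀.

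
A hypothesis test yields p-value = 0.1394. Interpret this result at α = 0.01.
Since p = 0.1394 > α = 0.01, fail to reject H₀.
There is insufficient evidence to reject the null hypothesis; the result is not statistically significant at the 0.01 level.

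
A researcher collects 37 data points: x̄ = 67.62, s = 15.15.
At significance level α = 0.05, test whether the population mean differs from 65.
One-sample t-test:
H₀: μ = 65
H₁: μ ≠ 65
df = n - 1 = 36
t = (x̄ - μ₀) / (s/√n) = (67.62 - 65) / (15.15/√37) = 1.052
p-value = 0.2998

Since p-value > α = 0.05, we fail to reject H₀.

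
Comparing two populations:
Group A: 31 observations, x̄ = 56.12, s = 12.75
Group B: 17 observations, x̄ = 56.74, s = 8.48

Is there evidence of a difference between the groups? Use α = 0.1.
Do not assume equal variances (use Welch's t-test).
Welch's two-sample t-test:
H₀: μ₁ = μ₂
H₁: μ₁ ≠ μ₂
s₁²/n₁ = 12.75²/31 = 5.2440,  s₂²/n₂ = 8.48²/17 = 4.2300
SE = √(s₁²/n₁ + s₂²/n₂) = √(5.2440 + 4.2300) = 3.0780
df (Welch-Satterthwaite) = (s₁²/n₁ + s₂²/n₂)² / [(s₁²/n₁)²/(n₁-1) + (s₂²/n₂)²/(n₂-1)] ≈ 44.11
t = (x̄₁ - x̄₂) / SE = (56.12 - 56.74) / 3.0780 = -0.62 / 3.0780 = -0.201
p-value = 0.8413

Since p-value > α = 0.1, we fail to reject H₀.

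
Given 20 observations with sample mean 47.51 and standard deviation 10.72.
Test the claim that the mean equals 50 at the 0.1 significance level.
One-sample t-test:
H₀: μ = 50
H₁: μ ≠ 50
df = n - 1 = 19
t = (x̄ - μ₀) / (s/√n) = (47.51 - 50) / (10.72/√20) = -1.039
p-value = 0.3120

Since p-value > α = 0.1, we fail to reject H₀.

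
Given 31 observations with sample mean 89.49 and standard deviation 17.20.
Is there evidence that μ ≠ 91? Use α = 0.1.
One-sample t-test:
H₀: μ = 91
H₁: μ ≠ 91
df = n - 1 = 30
t = (x̄ - μ₀) / (s/√n) = (89.49 - 91) / (17.20/√31) = -0.489
p-value = 0.6285

Since p-value > α = 0.1, we fail to reject H₀.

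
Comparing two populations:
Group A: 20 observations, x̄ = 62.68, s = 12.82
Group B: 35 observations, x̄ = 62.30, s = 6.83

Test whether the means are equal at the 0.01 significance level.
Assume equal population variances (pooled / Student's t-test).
Student's two-sample t-test (equal variances):
H₀: μ₁ = μ₂
H₁: μ₁ ≠ μ₂
df = n₁ + n₂ - 2 = 53
Pooled variance s_p² = [(n₁-1)s₁² + (n₂-1)s₂²] / (n₁ + n₂ - 2) = [(19)(12.82²) + (34)(6.83²)] / 53 = 88.8445
SE = √(s_p²(1/n₁ + 1/n₂)) = √(88.8445 × (1/20 + 1/35)) = 2.6421
t = (x̄₁ - x̄₂) / SE = (62.68 - 62.30) / 2.6421 = 0.38 / 2.6421 = 0.144
p-value = 0.8862

Since p-value > α = 0.01, we fail to reject H₀.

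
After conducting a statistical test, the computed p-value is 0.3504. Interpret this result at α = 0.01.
Since p = 0.3504 > α = 0.01, fail to reject H₀.
There is insufficient evidence to reject the null hypothesis; the result is not statistically significant at the 0.01 level.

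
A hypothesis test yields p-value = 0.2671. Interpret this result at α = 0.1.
Since p = 0.2671 > α = 0.1, fail to reject H₀.
There is insufficient evidence to reject the null hypothesis; the result is not statistically significant at the 0.1 level.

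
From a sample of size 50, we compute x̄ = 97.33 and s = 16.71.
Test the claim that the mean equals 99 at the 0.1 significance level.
One-sample t-test:
H₀: μ = 99
H₁: μ ≠ 99
df = n - 1 = 49
t = (x̄ - μ₀) / (s/√n) = (97.33 - 99) / (16.71/√50) = -0.707
p-value = 0.4831

Since p-value > α = 0.1, we fail to reject H₀.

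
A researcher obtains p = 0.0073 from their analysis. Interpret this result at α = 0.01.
Since p = 0.0073 < α = 0.01, reject H₀.
There is sufficient evidence to reject the null hypothesis; the result is statistically significant at the 0.01 level.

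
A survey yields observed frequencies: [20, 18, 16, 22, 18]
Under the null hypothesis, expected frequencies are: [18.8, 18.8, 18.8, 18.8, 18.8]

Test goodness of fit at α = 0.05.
Chi-square goodness of fit test:
H₀: observed counts match expected distribution
H₁: observed counts differ from expected distribution
df = k - 1 = 4
χ² = Σ(O - E)²/E
   = (20 - 18.8)²/18.8 + (18 - 18.8)²/18.8 + (16 - 18.8)²/18.8 + (22 - 18.8)²/18.8 + (18 - 18.8)²/18.8
   = 0.077 + 0.034 + 0.417 + 0.545 + 0.034
   = 1.11
p-value = 0.8933

Since p-value > α = 0.05, we fail to reject H₀.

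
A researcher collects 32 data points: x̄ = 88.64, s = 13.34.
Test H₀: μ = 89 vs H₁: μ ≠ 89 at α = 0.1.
One-sample t-test:
H₀: μ = 89
H₁: μ ≠ 89
df = n - 1 = 31
t = (x̄ - μ₀) / (s/√n) = (88.64 - 89) / (13.34/√32) = -0.153
p-value = 0.8797

Since p-value > α = 0.1, we fail to reject H₀.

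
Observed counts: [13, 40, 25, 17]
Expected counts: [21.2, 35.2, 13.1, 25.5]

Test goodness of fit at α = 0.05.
Chi-square goodness of fit test:
H₀: observed counts match expected distribution
H₁: observed counts differ from expected distribution
df = k - 1 = 3
χ² = Σ(O - E)²/E
   = (13 - 21.2)²/21.2 + (40 - 35.2)²/35.2 + (25 - 13.1)²/13.1 + (17 - 25.5)²/25.5
   = 3.172 + 0.655 + 10.810 + 2.833
   = 17.47
p-value = 0.0006

Since p-value < α = 0.05, we reject H₀.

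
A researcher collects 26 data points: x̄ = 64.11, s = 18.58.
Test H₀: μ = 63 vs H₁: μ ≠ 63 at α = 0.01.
One-sample t-test:
H₀: μ = 63
H₁: μ ≠ 63
df = n - 1 = 25
t = (x̄ - μ₀) / (s/√n) = (64.11 - 63) / (18.58/√26) = 0.305
p-value = 0.7632

Since p-value > α = 0.01, we fail to reject H₀.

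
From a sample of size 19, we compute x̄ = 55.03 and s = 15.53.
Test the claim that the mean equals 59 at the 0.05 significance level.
One-sample t-test:
H₀: μ = 59
H₁: μ ≠ 59
df = n - 1 = 18
t = (x̄ - μ₀) / (s/√n) = (55.03 - 59) / (15.53/√19) = -1.114
p-value = 0.2798

Since p-value > α = 0.05, we fail to reject H₀.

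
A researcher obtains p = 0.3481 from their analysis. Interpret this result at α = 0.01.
Since p = 0.3481 > α = 0.01, fail to reject H₀.
There is insufficient evidence to reject the null hypothesis; the result is not statistically significant at the 0.01 level.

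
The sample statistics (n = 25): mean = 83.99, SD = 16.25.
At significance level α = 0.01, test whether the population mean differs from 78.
One-sample t-test:
H₀: μ = 78
H₁: μ ≠ 78
df = n - 1 = 24
t = (x̄ - μ₀) / (s/√n) = (83.99 - 78) / (16.25/√25) = 1.843
p-value = 0.0777

Since p-value > α = 0.01, we fail to reject H₀.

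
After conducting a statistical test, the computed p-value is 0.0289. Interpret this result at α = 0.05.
Since p = 0.0289 < α = 0.05, reject H₀.
There is sufficient evidence to reject the null hypothesis; the result is statistically significant at the 0.05 level.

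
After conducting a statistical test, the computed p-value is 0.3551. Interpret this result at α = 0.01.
Since p = 0.3551 > α = 0.01, fail to reject H₀.
There is insufficient evidence to reject the null hypothesis; the result is not statistically significant at the 0.01 level.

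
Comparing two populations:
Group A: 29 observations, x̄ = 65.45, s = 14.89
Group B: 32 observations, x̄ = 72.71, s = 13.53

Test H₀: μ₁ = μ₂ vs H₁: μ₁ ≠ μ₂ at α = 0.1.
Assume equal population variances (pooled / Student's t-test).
Student's two-sample t-test (equal variances):
H₀: μ₁ = μ₂
H₁: μ₁ ≠ μ₂
df = n₁ + n₂ - 2 = 59
Pooled variance s_p² = [(n₁-1)s₁² + (n₂-1)s₂²] / (n₁ + n₂ - 2) = [(28)(14.89²) + (31)(13.53²)] / 59 = 201.4038
SE = √(s_p²(1/n₁ + 1/n₂)) = √(201.4038 × (1/29 + 1/32)) = 3.6385
t = (x̄₁ - x̄₂) / SE = (65.45 - 72.71) / 3.6385 = -7.26 / 3.6385 = -1.995
p-value = 0.0506

Since p-value < α = 0.1, we reject H₀.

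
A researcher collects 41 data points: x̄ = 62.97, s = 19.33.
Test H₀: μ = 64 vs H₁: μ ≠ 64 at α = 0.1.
One-sample t-test:
H₀: μ = 64
H₁: μ ≠ 64
df = n - 1 = 40
t = (x̄ - μ₀) / (s/√n) = (62.97 - 64) / (19.33/√41) = -0.341
p-value = 0.7347

Since p-value > α = 0.1, we fail to reject H₀.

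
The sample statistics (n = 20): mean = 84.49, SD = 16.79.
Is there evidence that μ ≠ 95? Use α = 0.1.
One-sample t-test:
H₀: μ = 95
H₁: μ ≠ 95
df = n - 1 = 19
t = (x̄ - μ₀) / (s/√n) = (84.49 - 95) / (16.79/√20) = -2.799
p-value = 0.0114

Since p-value < α = 0.1, we reject H₀.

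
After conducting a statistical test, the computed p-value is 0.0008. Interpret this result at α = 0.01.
Since p = 0.0008 < α = 0.01, reject H₀.
There is sufficient evidence to reject the null hypothesis; the result is statistically significant at the 0.01 level.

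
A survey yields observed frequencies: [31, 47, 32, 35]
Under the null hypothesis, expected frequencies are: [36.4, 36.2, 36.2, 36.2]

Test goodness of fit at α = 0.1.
Chi-square goodness of fit test:
H₀: observed counts match expected distribution
H₁: observed counts differ from expected distribution
df = k - 1 = 3
χ² = Σ(O - E)²/E
   = (31 - 36.4)²/36.4 + (47 - 36.2)²/36.2 + (32 - 36.2)²/36.2 + (35 - 36.2)²/36.2
   = 0.801 + 3.222 + 0.487 + 0.040
   = 4.55
p-value = 0.2078

Since p-value > α = 0.1, we fail to reject H₀.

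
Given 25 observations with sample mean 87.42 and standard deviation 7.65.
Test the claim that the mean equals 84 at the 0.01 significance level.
One-sample t-test:
H₀: μ = 84
H₁: μ ≠ 84
df = n - 1 = 24
t = (x̄ - μ₀) / (s/√n) = (87.42 - 84) / (7.65/√25) = 2.235
p-value = 0.0350

Since p-value > α = 0.01, we fail to reject H₀.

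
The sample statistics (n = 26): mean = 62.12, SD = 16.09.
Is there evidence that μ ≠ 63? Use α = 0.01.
One-sample t-test:
H₀: μ = 63
H₁: μ ≠ 63
df = n - 1 = 25
t = (x̄ - μ₀) / (s/√n) = (62.12 - 63) / (16.09/√26) = -0.279
p-value = 0.7826

Since p-value > α = 0.01, we fail to reject H₀.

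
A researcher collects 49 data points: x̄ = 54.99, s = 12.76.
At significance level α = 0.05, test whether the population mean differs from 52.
One-sample t-test:
H₀: μ = 52
H₁: μ ≠ 52
df = n - 1 = 48
t = (x̄ - μ₀) / (s/√n) = (54.99 - 52) / (12.76/√49) = 1.640
p-value = 0.1075

Since p-value > α = 0.05, we fail to reject H₀.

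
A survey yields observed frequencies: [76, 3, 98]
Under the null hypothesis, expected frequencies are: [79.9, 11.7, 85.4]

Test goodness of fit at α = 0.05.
Chi-square goodness of fit test:
H₀: observed counts match expected distribution
H₁: observed counts differ from expected distribution
df = k - 1 = 2
χ² = Σ(O - E)²/E
   = (76 - 79.9)²/79.9 + (3 - 11.7)²/11.7 + (98 - 85.4)²/85.4
   = 0.190 + 6.469 + 1.859
   = 8.52
p-value = 0.0141

Since p-value < α = 0.05, we reject H₀.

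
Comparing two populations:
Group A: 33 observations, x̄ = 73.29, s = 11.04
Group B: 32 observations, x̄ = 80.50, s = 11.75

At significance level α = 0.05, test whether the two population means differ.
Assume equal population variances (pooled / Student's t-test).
Student's two-sample t-test (equal variances):
H₀: μ₁ = μ₂
H₁: μ₁ ≠ μ₂
df = n₁ + n₂ - 2 = 63
Pooled variance s_p² = [(n₁-1)s₁² + (n₂-1)s₂²] / (n₁ + n₂ - 2) = [(32)(11.04²) + (31)(11.75²)] / 63 = 129.8436
SE = √(s_p²(1/n₁ + 1/n₂)) = √(129.8436 × (1/33 + 1/32)) = 2.8271
t = (x̄₁ - x̄₂) / SE = (73.29 - 80.50) / 2.8271 = -7.21 / 2.8271 = -2.550
p-value = 0.0132

Since p-value < α = 0.05, we reject H₀.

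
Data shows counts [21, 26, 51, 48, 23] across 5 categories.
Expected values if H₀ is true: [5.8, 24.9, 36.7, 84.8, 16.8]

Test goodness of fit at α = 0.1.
Chi-square goodness of fit test:
H₀: observed counts match expected distribution
H₁: observed counts differ from expected distribution
df = k - 1 = 4
χ² = Σ(O - E)²/E
   = (21 - 5.8)²/5.8 + (26 - 24.9)²/24.9 + (51 - 36.7)²/36.7 + (48 - 84.8)²/84.8 + (23 - 16.8)²/16.8
   = 39.834 + 0.049 + 5.572 + 15.970 + 2.288
   = 63.71
p-value < 0.0001

Since p-value < α = 0.1, we reject H₀.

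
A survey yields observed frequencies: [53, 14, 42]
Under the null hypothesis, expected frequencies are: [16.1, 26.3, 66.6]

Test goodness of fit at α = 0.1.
Chi-square goodness of fit test:
H₀: observed counts match expected distribution
H₁: observed counts differ from expected distribution
df = k - 1 = 2
χ² = Σ(O - E)²/E
   = (53 - 16.1)²/16.1 + (14 - 26.3)²/26.3 + (42 - 66.6)²/66.6
   = 84.572 + 5.752 + 9.086
   = 99.41
p-value < 0.0001

Since p-value < α = 0.1, we reject H₀.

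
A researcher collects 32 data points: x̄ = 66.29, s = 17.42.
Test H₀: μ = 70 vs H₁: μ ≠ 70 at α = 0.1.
One-sample t-test:
H₀: μ = 70
H₁: μ ≠ 70
df = n - 1 = 31
t = (x̄ - μ₀) / (s/√n) = (66.29 - 70) / (17.42/√32) = -1.205
p-value = 0.2374

Since p-value > α = 0.1, we fail to reject H₀.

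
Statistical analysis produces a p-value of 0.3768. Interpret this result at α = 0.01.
Since p = 0.3768 > α = 0.01, fail to reject H₀.
There is insufficient evidence to reject the null hypothesis; the result is not statistically significant at the 0.01 level.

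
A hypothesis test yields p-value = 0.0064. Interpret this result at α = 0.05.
Since p = 0.0064 < α = 0.05, reject H₀.
There is sufficient evidence to reject the null hypothesis; the result is statistically significant at the 0.05 level.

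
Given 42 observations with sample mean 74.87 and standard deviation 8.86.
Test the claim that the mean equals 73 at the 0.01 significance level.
One-sample t-test:
H₀: μ = 73
H₁: μ ≠ 73
df = n - 1 = 41
t = (x̄ - μ₀) / (s/√n) = (74.87 - 73) / (8.86/√42) = 1.368
p-value = 0.1788

Since p-value > α = 0.01, we fail to reject H₀.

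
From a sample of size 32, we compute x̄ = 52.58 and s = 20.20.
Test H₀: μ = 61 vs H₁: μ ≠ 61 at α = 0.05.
One-sample t-test:
H₀: μ = 61
H₁: μ ≠ 61
df = n - 1 = 31
t = (x̄ - μ₀) / (s/√n) = (52.58 - 61) / (20.20/√32) = -2.358
p-value = 0.0249

Since p-value < α = 0.05, we reject H₀.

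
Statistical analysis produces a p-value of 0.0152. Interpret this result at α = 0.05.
Since p = 0.0152 < α = 0.05, reject H₀.
There is sufficient evidence to reject the null hypothesis; the result is statistically significant at the 0.05 level.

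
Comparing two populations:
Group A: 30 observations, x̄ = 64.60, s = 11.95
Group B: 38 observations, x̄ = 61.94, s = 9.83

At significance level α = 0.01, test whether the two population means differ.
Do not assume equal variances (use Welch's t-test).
Welch's two-sample t-test:
H₀: μ₁ = μ₂
H₁: μ₁ ≠ μ₂
s₁²/n₁ = 11.95²/30 = 4.7601,  s₂²/n₂ = 9.83²/38 = 2.5429
SE = √(s₁²/n₁ + s₂²/n₂) = √(4.7601 + 2.5429) = 2.7024
df (Welch-Satterthwaite) = (s₁²/n₁ + s₂²/n₂)² / [(s₁²/n₁)²/(n₁-1) + (s₂²/n₂)²/(n₂-1)] ≈ 55.78
t = (x̄₁ - x̄₂) / SE = (64.60 - 61.94) / 2.7024 = 2.66 / 2.7024 = 0.984
p-value = 0.3292

Since p-value > α = 0.01, we fail to reject H₀.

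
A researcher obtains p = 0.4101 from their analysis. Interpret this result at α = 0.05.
Since p = 0.4101 > α = 0.05, fail to reject H₀.
There is insufficient evidence to reject the null hypothesis; the result is not statistically significant at the 0.05 level.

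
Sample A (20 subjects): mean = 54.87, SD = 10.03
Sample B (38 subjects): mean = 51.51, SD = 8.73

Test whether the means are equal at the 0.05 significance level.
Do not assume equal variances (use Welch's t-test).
Welch's two-sample t-test:
H₀: μ₁ = μ₂
H₁: μ₁ ≠ μ₂
s₁²/n₁ = 10.03²/20 = 5.0300,  s₂²/n₂ = 8.73²/38 = 2.0056
SE = √(s₁²/n₁ + s₂²/n₂) = √(5.0300 + 2.0056) = 2.6525
df (Welch-Satterthwaite) = (s₁²/n₁ + s₂²/n₂)² / [(s₁²/n₁)²/(n₁-1) + (s₂²/n₂)²/(n₂-1)] ≈ 34.37
t = (x̄₁ - x̄₂) / SE = (54.87 - 51.51) / 2.6525 = 3.36 / 2.6525 = 1.267
p-value = 0.2138

Since p-value > α = 0.05, we fail to reject H₀.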